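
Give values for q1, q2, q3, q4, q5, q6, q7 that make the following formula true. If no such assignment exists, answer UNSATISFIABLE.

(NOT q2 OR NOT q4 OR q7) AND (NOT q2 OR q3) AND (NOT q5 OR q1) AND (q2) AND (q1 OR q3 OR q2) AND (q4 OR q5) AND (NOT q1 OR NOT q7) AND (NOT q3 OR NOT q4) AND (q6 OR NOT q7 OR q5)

(q2) alone gives q2 = true.
(q3) alone gives q3 = true.
(NOT q4) alone gives q4 = false.
(q5) alone gives q5 = true.
(q1) alone gives q1 = true.
(NOT q7) alone gives q7 = false.
All clauses hold; q6 can take either value.

q1 ↦ true, q2 ↦ true, q3 ↦ true, q4 ↦ false, q5 ↦ true, q6 ↦ true, q7 ↦ false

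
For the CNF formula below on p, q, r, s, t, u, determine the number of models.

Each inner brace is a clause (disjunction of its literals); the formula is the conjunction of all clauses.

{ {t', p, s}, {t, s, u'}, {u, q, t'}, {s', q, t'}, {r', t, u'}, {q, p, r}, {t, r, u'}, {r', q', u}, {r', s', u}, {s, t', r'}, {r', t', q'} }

There are 2^6 = 64 truth assignments over (p, q, r, s, t, u).
Split on t. With t = 1, the clauses containing t are satisfied and t' drops from the rest; 7 of the 2^5 = 32 assignments to the other variables satisfy what remains.
With t = 0, by the same count on the reduced clause set, 8 assignments work.
(One model: p=F, q=F, r=T, s=F, t=F, u=F.)
Total: 7 + 8 = 15.

15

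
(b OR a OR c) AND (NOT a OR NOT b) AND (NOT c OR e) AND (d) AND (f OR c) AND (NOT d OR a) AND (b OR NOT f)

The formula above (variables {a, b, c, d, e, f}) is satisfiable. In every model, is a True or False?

Suppose a = false.
The clause (d) is unit, so d = true.
Now (NOT d) is unsatisfied and unit — conflict.
So every satisfying assignment has a = True.

True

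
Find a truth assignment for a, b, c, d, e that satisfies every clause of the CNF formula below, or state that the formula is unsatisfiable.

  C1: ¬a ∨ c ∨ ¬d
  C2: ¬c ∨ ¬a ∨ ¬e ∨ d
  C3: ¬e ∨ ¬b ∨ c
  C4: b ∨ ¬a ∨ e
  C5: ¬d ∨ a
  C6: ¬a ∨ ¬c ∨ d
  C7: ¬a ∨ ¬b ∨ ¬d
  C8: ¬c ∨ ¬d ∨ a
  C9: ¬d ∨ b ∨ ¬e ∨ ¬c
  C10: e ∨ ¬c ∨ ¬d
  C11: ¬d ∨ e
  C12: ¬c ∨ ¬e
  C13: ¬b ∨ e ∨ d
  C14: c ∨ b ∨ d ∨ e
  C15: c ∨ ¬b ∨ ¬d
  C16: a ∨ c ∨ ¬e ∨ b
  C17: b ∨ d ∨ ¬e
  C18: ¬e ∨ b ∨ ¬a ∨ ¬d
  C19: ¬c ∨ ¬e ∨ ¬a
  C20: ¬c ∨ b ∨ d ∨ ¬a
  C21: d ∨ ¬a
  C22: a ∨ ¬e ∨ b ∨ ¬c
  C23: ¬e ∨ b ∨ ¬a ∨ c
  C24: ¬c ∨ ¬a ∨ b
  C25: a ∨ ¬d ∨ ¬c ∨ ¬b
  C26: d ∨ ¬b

a ↦ False,  b ↦ False,  c ↦ True,  d ↦ False,  e ↦ False

Try d = False.
(¬a) alone gives a = False.
(¬b) alone gives b = False.
(¬e) alone gives e = False.
(c) alone gives c = True.
All clauses are satisfied.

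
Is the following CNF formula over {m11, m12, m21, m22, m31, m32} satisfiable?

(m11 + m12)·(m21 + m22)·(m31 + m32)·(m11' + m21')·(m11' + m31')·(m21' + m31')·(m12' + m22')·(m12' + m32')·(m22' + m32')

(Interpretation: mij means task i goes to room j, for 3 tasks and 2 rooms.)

No, unsatisfiable

Case m11 = 1:
Unit clause (m21') forces m21 = 0.
Unit clause (m22) forces m22 = 1.
Unit clause (m31') forces m31 = 0.
Unit clause (m32) forces m32 = 1.
Now (m32') is unsatisfied and unit — conflict.
So m11 must be the other value — set m11 = 0.
Unit clause (m12) forces m12 = 1.
Unit clause (m22') forces m22 = 0.
Unit clause (m21) forces m21 = 1.
Unit clause (m31') forces m31 = 0.
Unit clause (m32) forces m32 = 1.
Now (m32') is unsatisfied and unit — conflict.
Neither m11 = 1 nor m11 = 0 works.
No assignment satisfies every clause.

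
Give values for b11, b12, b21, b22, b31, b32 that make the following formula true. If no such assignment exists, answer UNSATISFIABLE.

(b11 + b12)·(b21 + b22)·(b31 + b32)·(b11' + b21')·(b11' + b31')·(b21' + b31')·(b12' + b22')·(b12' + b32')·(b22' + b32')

UNSATISFIABLE

Suppose b11 = 1.
The clause (b21') is unit, so b21 = 0.
The clause (b22) is unit, so b22 = 1.
The clause (b31') is unit, so b31 = 0.
The clause (b32) is unit, so b32 = 1.
But (b32') is also a unit clause — contradiction.
That branch fails; take b11 = 0 instead.
The clause (b12) is unit, so b12 = 1.
The clause (b22') is unit, so b22 = 0.
The clause (b21) is unit, so b21 = 1.
The clause (b31') is unit, so b31 = 0.
The clause (b32) is unit, so b32 = 1.
But (b32') is also a unit clause — contradiction.
Both values of b11 lead to a conflict.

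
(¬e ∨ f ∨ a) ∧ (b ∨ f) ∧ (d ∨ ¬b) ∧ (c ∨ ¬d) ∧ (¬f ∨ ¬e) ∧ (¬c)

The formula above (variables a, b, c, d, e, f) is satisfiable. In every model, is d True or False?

False

Suppose d = True.
(c) alone gives c = True.
But (¬c) is also a unit clause — contradiction.
So every satisfying assignment has d = False.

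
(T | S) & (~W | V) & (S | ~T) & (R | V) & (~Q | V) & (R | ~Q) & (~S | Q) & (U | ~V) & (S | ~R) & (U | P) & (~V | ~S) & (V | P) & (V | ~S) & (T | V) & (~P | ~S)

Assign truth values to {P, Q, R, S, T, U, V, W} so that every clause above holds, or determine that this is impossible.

Branch on T: set T = 1.
Unit clause (S) forces S = 1.
Unit clause (Q) forces Q = 1.
Unit clause (V) forces V = 1.
But (~V) is also a unit clause — contradiction.
That branch fails; take T = 0 instead.
Unit clause (S) forces S = 1.
Unit clause (Q) forces Q = 1.
Unit clause (V) forces V = 1.
But (~V) is also a unit clause — contradiction.
Either choice for T ends in contradiction.

UNSATISFIABLE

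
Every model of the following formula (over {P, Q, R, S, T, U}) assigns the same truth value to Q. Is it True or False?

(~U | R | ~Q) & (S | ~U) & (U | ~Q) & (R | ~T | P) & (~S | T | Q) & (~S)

False

Suppose Q = 1.
(U) alone gives U = 1.
(R) alone gives R = 1.
(S) alone gives S = 1.
That conflicts with the unit clause (~S).
So every satisfying assignment has Q = False.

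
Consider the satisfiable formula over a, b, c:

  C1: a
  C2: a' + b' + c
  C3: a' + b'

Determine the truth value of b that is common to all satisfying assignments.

False

Suppose b = 1.
From the singleton clause (a), a = 1.
But (a') is also a unit clause — contradiction.
So every satisfying assignment has b = False.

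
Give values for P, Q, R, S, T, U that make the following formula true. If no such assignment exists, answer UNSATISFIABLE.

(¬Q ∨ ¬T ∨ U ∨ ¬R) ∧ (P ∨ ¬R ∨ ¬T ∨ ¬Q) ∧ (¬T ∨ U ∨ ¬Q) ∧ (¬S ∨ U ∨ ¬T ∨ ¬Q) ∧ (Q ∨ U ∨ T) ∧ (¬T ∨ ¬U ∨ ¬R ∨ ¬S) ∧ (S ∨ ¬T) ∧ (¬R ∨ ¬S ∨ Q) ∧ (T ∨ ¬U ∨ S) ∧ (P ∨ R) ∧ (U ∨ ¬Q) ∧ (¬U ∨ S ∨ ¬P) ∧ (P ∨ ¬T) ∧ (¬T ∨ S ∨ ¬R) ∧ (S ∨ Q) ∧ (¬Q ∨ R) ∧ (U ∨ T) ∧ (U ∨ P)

P ↦ True, Q ↦ False, R ↦ False, S ↦ True, T ↦ True, U ↦ False

Suppose S = True.
Suppose R = False.
From the singleton clause (P), P = True.
From the singleton clause (¬Q), Q = False.
Suppose U = False.
From the singleton clause (T), T = True.
Every clause now holds.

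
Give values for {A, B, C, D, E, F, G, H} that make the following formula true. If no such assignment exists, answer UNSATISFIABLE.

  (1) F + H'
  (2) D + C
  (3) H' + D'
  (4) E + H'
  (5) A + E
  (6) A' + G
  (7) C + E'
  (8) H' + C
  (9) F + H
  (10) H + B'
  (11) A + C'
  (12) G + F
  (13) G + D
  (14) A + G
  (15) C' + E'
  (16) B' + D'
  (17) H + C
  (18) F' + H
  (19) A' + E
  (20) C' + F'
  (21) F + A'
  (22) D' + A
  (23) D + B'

Branch on F: set F = 1.
The clause (H) is unit, so H = 1.
The clause (D') is unit, so D = 0.
The clause (C) is unit, so C = 1.
But (C') is also a unit clause — contradiction.
Backtrack on F: now try F = 0.
The clause (H') is unit, so H = 0.
But (H) is also a unit clause — contradiction.
Neither F = 1 nor F = 0 works.

UNSATISFIABLE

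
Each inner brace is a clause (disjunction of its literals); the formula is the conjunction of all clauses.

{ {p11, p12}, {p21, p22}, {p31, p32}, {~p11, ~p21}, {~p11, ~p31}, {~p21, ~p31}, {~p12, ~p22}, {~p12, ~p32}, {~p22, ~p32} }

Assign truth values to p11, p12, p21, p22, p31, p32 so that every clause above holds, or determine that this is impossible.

UNSATISFIABLE

Case p11 = 1:
Unit clause (~p21) forces p21 = 0.
Unit clause (p22) forces p22 = 1.
Unit clause (~p31) forces p31 = 0.
Unit clause (p32) forces p32 = 1.
That conflicts with the unit clause (~p32).
Backtrack on p11: now try p11 = 0.
Unit clause (p12) forces p12 = 1.
Unit clause (~p22) forces p22 = 0.
Unit clause (p21) forces p21 = 1.
Unit clause (~p31) forces p31 = 0.
Unit clause (p32) forces p32 = 1.
That conflicts with the unit clause (~p32).
Neither p11 = 1 nor p11 = 0 works.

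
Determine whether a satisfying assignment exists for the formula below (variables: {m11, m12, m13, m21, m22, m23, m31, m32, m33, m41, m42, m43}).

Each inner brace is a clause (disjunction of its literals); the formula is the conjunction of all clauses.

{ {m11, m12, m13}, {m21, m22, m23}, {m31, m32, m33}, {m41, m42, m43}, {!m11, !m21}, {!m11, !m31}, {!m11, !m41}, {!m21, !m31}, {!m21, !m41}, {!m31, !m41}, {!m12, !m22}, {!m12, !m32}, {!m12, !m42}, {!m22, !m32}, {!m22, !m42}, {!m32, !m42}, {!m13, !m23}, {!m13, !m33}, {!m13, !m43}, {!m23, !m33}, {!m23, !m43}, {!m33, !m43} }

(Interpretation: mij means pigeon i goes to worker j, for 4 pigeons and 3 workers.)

Branch on m11: set m11 = false.
Branch on m12: set m12 = true.
(!m22) alone gives m22 = false.
(!m32) alone gives m32 = false.
(!m42) alone gives m42 = false.
Branch on m21: set m21 = true.
(!m31) alone gives m31 = false.
(m33) alone gives m33 = true.
(!m41) alone gives m41 = false.
(m43) alone gives m43 = true.
That conflicts with the unit clause (!m43).
That branch fails; take m21 = false instead.
(m23) alone gives m23 = true.
(!m13) alone gives m13 = false.
(!m33) alone gives m33 = false.
(m31) alone gives m31 = true.
(!m41) alone gives m41 = false.
(m43) alone gives m43 = true.
That conflicts with the unit clause (!m43).
Either choice for m21 ends in contradiction.
That branch fails; take m12 = false instead.
(m13) alone gives m13 = true.
(!m23) alone gives m23 = false.
(!m33) alone gives m33 = false.
(!m43) alone gives m43 = false.
Branch on m21: set m21 = true.
(!m31) alone gives m31 = false.
(m32) alone gives m32 = true.
(!m41) alone gives m41 = false.
(m42) alone gives m42 = true.
That conflicts with the unit clause (!m42).
That branch fails; take m21 = false instead.
(m22) alone gives m22 = true.
(!m32) alone gives m32 = false.
(m31) alone gives m31 = true.
(!m41) alone gives m41 = false.
(m42) alone gives m42 = true.
That conflicts with the unit clause (!m42).
Either choice for m21 ends in contradiction.
Either choice for m12 ends in contradiction.
That branch fails; take m11 = true instead.
(!m21) alone gives m21 = false.
(!m31) alone gives m31 = false.
(!m41) alone gives m41 = false.
Branch on m22: set m22 = true.
(!m12) alone gives m12 = false.
(!m32) alone gives m32 = false.
(m33) alone gives m33 = true.
(!m42) alone gives m42 = false.
(m43) alone gives m43 = true.
That conflicts with the unit clause (!m43).
That branch fails; take m22 = false instead.
(m23) alone gives m23 = true.
(!m13) alone gives m13 = false.
(!m33) alone gives m33 = false.
(m32) alone gives m32 = true.
(!m12) alone gives m12 = false.
(!m42) alone gives m42 = false.
(m43) alone gives m43 = true.
That conflicts with the unit clause (!m43).
Either choice for m22 ends in contradiction.
Either choice for m11 ends in contradiction.
No assignment satisfies every clause.

No, unsatisfiable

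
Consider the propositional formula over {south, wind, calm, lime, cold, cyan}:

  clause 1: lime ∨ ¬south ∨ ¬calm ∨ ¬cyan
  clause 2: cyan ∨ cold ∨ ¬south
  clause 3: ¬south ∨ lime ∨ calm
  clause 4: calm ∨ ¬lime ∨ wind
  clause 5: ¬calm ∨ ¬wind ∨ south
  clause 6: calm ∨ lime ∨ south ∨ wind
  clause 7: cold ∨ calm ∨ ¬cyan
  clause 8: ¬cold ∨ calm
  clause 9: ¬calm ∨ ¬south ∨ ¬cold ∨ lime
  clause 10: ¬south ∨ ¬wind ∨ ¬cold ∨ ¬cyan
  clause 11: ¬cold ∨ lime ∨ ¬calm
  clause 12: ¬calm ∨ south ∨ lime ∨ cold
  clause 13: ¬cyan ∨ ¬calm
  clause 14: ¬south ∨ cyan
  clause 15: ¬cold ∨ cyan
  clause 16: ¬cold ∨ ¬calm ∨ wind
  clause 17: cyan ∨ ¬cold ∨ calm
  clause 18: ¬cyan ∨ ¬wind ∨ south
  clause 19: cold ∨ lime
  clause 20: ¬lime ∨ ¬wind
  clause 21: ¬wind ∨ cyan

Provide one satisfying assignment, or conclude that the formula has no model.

Try cold = False.
From the singleton clause (lime), lime = True.
From the singleton clause (¬wind), wind = False.
From the singleton clause (calm), calm = True.
From the singleton clause (¬cyan), cyan = False.
From the singleton clause (¬south), south = False.
Every clause now holds.

south: False,  wind: False,  calm: True,  lime: True,  cold: False,  cyan: False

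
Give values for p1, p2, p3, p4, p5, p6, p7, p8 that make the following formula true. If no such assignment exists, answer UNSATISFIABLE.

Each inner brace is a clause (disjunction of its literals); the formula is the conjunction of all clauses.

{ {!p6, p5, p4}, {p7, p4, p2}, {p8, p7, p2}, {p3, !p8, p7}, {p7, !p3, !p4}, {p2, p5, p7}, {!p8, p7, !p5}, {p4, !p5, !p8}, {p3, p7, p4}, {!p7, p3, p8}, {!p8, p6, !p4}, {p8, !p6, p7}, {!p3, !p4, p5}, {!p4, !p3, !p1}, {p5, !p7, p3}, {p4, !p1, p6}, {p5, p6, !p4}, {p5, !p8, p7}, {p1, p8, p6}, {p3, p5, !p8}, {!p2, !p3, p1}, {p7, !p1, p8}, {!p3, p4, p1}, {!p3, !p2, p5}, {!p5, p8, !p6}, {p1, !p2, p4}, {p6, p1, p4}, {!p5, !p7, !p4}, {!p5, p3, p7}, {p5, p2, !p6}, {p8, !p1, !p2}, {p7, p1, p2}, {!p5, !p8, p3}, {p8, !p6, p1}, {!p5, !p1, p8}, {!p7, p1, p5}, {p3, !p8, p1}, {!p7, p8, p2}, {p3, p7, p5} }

Try p6 = false.
Try p8 = false.
(p1) alone gives p1 = true.
(p4) alone gives p4 = true.
(!p3) alone gives p3 = false.
(!p7) alone gives p7 = false.
But (p7) is also a unit clause — contradiction.
Backtrack on p8: now try p8 = true.
(!p4) alone gives p4 = false.
(!p5) alone gives p5 = false.
(!p1) alone gives p1 = false.
But (p1) is also a unit clause — contradiction.
Either choice for p8 ends in contradiction.
Backtrack on p6: now try p6 = true.
Try p5 = true.
(p8) alone gives p8 = true.
(p7) alone gives p7 = true.
(p4) alone gives p4 = true.
But (!p4) is also a unit clause — contradiction.
Backtrack on p5: now try p5 = false.
(p4) alone gives p4 = true.
(!p3) alone gives p3 = false.
(!p7) alone gives p7 = false.
But (p7) is also a unit clause — contradiction.
Either choice for p5 ends in contradiction.
Either choice for p6 ends in contradiction.

UNSATISFIABLE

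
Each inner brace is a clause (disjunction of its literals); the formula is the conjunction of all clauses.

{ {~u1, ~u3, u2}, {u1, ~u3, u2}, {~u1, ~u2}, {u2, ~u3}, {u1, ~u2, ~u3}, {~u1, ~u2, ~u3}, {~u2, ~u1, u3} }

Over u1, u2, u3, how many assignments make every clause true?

3

There are 2^3 = 8 truth assignments over (u1, u2, u3).
Check each against the 7 clauses (columns in the order u1, u2, u3):
  F F F  ✓ satisfies all
  F F T  ✗ fails (u1 | ~u3 | u2)
  F T F  ✓ satisfies all
  F T T  ✗ fails (u1 | ~u2 | ~u3)
  T F F  ✓ satisfies all
  T F T  ✗ fails (~u1 | ~u3 | u2)
  T T F  ✗ fails (~u1 | ~u2)
  T T T  ✗ fails (~u1 | ~u2)
3 of the 8 rows are models.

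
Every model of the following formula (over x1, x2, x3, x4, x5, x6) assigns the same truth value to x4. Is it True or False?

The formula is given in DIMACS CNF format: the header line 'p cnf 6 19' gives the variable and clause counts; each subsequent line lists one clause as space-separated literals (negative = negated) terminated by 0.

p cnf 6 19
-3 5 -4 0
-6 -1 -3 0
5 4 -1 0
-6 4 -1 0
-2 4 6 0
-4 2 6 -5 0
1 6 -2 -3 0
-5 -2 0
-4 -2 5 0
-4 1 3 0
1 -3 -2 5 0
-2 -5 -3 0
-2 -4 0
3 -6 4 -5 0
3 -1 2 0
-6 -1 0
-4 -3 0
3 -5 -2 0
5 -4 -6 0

Suppose x4 = True.
The clause (¬x2) is unit, so x2 = False.
The clause (¬x3) is unit, so x3 = False.
The clause (x1) is unit, so x1 = True.
But (¬x1) is also a unit clause — contradiction.
So every satisfying assignment has x4 = False.

False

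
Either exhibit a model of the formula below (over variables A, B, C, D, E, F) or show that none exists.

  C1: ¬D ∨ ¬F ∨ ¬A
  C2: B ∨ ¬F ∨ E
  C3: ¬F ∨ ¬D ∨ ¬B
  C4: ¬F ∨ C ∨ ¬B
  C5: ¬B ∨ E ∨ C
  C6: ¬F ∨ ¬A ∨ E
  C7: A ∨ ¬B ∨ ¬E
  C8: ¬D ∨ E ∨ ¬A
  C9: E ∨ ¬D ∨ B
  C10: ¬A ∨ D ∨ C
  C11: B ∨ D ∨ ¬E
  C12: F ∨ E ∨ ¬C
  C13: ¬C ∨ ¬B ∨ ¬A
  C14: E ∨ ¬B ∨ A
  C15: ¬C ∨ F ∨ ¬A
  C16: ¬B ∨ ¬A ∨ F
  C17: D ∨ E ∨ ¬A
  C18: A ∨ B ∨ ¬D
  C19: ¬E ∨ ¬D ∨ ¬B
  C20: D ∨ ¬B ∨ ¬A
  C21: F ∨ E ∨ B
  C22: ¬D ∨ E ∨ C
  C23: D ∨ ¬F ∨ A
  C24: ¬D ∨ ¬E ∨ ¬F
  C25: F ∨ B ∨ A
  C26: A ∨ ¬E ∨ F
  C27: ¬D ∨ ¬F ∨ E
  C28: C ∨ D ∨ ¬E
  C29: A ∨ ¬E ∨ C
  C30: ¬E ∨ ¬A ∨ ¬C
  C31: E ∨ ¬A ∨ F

Try D = True.
Try F = False.
Try E = True.
The clause (¬B) is unit, so B = False.
The clause (A) is unit, so A = True.
The clause (¬C) is unit, so C = False.
All clauses are satisfied.

A: True,  B: False,  C: False,  D: True,  E: True,  F: False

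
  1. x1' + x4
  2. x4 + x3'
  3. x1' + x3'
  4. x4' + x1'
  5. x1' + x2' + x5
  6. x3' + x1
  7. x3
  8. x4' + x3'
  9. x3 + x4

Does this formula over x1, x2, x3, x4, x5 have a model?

Unsatisfiable

(x3) alone gives x3 = 1.
(x4) alone gives x4 = 1.
That conflicts with the unit clause (x4').
No assignment satisfies every clause.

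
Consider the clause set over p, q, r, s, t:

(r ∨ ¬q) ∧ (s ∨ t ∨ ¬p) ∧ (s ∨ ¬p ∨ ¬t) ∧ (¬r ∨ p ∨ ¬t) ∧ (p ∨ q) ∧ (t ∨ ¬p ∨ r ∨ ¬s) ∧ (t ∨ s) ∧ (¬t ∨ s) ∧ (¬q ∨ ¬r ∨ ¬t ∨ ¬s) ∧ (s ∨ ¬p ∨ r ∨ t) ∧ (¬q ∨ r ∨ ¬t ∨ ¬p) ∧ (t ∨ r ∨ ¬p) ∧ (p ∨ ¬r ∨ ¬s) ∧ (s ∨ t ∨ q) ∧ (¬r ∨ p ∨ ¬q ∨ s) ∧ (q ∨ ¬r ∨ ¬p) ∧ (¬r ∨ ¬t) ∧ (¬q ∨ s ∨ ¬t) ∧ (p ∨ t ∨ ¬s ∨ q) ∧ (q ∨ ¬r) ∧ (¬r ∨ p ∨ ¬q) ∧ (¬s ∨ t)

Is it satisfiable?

Yes, satisfiable

Branch on r: set r = False.
Unit clause (¬q) forces q = False.
Unit clause (p) forces p = True.
Unit clause (t) forces t = True.
Unit clause (s) forces s = True.
Every clause now holds.
A satisfying assignment: p ↦ True; q ↦ False; r ↦ False; s ↦ True; t ↦ True.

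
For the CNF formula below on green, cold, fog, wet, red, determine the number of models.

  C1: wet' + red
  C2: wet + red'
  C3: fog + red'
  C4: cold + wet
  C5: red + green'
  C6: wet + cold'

There are 2^5 = 32 truth assignments over (green, cold, fog, wet, red).
Split on fog. With fog = 1, the clauses containing fog are satisfied and fog' drops from the rest; 4 of the 2^4 = 16 assignments to the other variables satisfy what remains.
With fog = 0, by the same count on the reduced clause set, 0 assignments work.
Total: 4 + 0 = 4.

4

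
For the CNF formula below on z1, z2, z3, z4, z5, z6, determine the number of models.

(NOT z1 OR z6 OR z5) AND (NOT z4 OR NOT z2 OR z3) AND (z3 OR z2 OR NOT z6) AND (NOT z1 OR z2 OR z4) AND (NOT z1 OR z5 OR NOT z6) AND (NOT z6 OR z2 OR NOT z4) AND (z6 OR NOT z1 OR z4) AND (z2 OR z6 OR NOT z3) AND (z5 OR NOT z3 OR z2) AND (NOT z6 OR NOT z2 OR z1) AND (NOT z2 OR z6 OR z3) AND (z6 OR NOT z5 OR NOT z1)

There are 2^6 = 64 truth assignments over (z1, z2, z3, z4, z5, z6).
Split on z2. With z2 = true, the clauses containing z2 are satisfied and NOT z2 drops from the rest; 7 of the 2^5 = 32 assignments to the other variables satisfy what remains.
With z2 = false, by the same count on the reduced clause set, 5 assignments work.
(One model: z1=F, z2=F, z3=F, z4=F, z5=F, z6=F.)
Total: 7 + 5 = 12.

12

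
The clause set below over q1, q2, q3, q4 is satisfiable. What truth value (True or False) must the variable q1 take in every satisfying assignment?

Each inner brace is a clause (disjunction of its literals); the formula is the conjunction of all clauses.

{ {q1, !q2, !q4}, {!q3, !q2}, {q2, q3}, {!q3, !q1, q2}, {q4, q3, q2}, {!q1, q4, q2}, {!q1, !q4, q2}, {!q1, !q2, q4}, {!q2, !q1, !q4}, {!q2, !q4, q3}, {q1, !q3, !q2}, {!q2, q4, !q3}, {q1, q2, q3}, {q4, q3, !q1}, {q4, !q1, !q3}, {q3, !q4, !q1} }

Suppose q1 = true.
Try q3 = false.
From the singleton clause (q2), q2 = true.
From the singleton clause (q4), q4 = true.
That conflicts with the unit clause (!q4).
So q3 must be the other value — set q3 = true.
From the singleton clause (!q2), q2 = false.
That conflicts with the unit clause (q2).
Both values of q3 lead to a conflict.
So every satisfying assignment has q1 = False.

False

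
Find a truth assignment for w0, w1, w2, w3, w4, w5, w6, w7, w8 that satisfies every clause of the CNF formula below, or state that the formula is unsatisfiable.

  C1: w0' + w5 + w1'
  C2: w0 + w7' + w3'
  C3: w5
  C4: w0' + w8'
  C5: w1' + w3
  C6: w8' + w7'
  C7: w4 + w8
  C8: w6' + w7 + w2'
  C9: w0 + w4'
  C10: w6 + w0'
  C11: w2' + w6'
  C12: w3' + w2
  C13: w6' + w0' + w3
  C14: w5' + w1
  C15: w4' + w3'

The clause (w5) is unit, so w5 = 1.
The clause (w1) is unit, so w1 = 1.
The clause (w3) is unit, so w3 = 1.
The clause (w2) is unit, so w2 = 1.
The clause (w6') is unit, so w6 = 0.
The clause (w0') is unit, so w0 = 0.
The clause (w7') is unit, so w7 = 0.
The clause (w4') is unit, so w4 = 0.
The clause (w8) is unit, so w8 = 1.
This assignment satisfies each clause.

w0 ↦ 0; w1 ↦ 1; w2 ↦ 1; w3 ↦ 1; w4 ↦ 0; w5 ↦ 1; w6 ↦ 0; w7 ↦ 0; w8 ↦ 1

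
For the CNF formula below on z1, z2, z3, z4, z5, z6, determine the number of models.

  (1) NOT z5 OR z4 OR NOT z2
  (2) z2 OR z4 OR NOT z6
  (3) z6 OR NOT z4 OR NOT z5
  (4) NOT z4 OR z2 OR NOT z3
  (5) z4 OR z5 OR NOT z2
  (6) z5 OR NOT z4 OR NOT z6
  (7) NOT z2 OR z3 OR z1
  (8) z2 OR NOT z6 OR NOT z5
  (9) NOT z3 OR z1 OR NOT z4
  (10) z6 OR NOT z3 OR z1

12

There are 2^6 = 64 truth assignments over (z1, z2, z3, z4, z5, z6).
Split on z1. With z1 = true, the clauses containing z1 are satisfied and NOT z1 drops from the rest; 9 of the 2^5 = 32 assignments to the other variables satisfy what remains.
With z1 = false, by the same count on the reduced clause set, 3 assignments work.
Total: 9 + 3 = 12.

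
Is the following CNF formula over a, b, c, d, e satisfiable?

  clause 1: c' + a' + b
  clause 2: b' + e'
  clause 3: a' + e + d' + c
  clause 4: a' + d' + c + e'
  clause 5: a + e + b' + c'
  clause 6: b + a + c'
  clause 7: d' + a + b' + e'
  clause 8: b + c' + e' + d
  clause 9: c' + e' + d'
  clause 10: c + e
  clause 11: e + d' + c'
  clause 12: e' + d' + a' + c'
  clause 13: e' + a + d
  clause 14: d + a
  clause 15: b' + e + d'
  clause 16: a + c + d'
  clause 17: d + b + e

Branch on b: set b = 1.
From the singleton clause (e'), e = 0.
From the singleton clause (c), c = 1.
From the singleton clause (a), a = 1.
From the singleton clause (d'), d = 0.
All clauses are satisfied.
A satisfying assignment: a=1; b=1; c=1; d=0; e=0.

Yes, satisfiable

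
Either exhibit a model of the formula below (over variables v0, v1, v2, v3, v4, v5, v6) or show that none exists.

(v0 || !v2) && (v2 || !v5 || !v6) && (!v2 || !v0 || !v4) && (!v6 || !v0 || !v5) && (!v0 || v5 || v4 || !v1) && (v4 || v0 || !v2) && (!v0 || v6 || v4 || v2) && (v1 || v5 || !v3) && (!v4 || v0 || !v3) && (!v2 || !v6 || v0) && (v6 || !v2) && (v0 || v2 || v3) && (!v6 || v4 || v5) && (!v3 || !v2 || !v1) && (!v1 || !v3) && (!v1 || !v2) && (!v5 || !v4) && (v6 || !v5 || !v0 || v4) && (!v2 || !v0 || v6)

v0=true, v1=true, v2=false, v3=false, v4=true, v5=false, v6=false

Suppose v0 = true.
Suppose v2 = false.
Suppose v5 = false.
Suppose v4 = true.
Suppose v1 = true.
From the singleton clause (!v3), v3 = false.
Every clause is now satisfied; v6 is unconstrained.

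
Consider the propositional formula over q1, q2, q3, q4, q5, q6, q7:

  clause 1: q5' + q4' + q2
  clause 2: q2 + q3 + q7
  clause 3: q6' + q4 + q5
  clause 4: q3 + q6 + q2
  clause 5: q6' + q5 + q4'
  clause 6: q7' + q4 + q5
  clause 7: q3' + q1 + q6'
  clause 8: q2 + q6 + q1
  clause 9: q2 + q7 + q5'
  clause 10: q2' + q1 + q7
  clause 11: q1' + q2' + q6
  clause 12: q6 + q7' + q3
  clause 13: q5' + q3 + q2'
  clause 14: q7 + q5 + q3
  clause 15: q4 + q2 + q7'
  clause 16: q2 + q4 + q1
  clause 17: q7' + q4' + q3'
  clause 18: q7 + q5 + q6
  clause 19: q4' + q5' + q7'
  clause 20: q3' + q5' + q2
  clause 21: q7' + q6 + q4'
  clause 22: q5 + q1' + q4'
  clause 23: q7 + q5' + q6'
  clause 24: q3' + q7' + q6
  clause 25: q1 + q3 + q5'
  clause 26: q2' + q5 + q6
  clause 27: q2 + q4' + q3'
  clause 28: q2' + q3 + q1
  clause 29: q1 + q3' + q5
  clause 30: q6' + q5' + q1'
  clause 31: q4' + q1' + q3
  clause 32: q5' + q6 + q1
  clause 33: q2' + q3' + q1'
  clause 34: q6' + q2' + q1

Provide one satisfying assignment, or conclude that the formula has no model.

UNSATISFIABLE

Suppose q5 = 0.
Suppose q6 = 0.
The clause (q7) is unit, so q7 = 1.
The clause (q4) is unit, so q4 = 1.
Now (q4') is unsatisfied and unit — conflict.
Undo q6 and try q6 = 1.
The clause (q4) is unit, so q4 = 1.
Now (q4') is unsatisfied and unit — conflict.
Neither q6 = 1 nor q6 = 0 works.
Undo q5 and try q5 = 1.
Suppose q4 = 0.
Suppose q2 = 1.
The clause (q3) is unit, so q3 = 1.
The clause (q1') is unit, so q1 = 0.
The clause (q6') is unit, so q6 = 0.
Now (q6) is unsatisfied and unit — conflict.
Undo q2 and try q2 = 0.
The clause (q7) is unit, so q7 = 1.
Now (q7') is unsatisfied and unit — conflict.
Neither q2 = 1 nor q2 = 0 works.
Undo q4 and try q4 = 1.
The clause (q2) is unit, so q2 = 1.
The clause (q3) is unit, so q3 = 1.
The clause (q7') is unit, so q7 = 0.
The clause (q1) is unit, so q1 = 1.
Now (q1') is unsatisfied and unit — conflict.
Neither q4 = 1 nor q4 = 0 works.
Neither q5 = 1 nor q5 = 0 works.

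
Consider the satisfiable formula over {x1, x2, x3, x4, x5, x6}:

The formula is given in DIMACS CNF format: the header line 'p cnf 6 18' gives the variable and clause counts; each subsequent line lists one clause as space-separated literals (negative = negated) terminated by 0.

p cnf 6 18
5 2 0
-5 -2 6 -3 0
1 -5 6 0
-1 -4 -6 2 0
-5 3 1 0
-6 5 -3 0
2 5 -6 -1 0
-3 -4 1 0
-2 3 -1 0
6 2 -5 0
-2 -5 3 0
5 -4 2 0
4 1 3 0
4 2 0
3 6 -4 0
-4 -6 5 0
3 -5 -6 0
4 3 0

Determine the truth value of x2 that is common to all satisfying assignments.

True

Suppose x2 = False.
From the singleton clause (x5), x5 = True.
From the singleton clause (x6), x6 = True.
From the singleton clause (x4), x4 = True.
From the singleton clause (¬x1), x1 = False.
From the singleton clause (x3), x3 = True.
That conflicts with the unit clause (¬x3).
So every satisfying assignment has x2 = True.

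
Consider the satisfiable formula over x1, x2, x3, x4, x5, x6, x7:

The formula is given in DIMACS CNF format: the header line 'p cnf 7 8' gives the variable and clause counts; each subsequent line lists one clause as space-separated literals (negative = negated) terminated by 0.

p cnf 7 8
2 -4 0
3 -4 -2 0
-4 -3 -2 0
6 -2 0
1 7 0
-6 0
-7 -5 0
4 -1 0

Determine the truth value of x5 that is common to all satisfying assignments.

Suppose x5 = True.
Unit clause (¬x6) forces x6 = False.
Unit clause (¬x2) forces x2 = False.
Unit clause (¬x4) forces x4 = False.
Unit clause (¬x7) forces x7 = False.
Unit clause (x1) forces x1 = True.
That conflicts with the unit clause (¬x1).
So every satisfying assignment has x5 = False.

False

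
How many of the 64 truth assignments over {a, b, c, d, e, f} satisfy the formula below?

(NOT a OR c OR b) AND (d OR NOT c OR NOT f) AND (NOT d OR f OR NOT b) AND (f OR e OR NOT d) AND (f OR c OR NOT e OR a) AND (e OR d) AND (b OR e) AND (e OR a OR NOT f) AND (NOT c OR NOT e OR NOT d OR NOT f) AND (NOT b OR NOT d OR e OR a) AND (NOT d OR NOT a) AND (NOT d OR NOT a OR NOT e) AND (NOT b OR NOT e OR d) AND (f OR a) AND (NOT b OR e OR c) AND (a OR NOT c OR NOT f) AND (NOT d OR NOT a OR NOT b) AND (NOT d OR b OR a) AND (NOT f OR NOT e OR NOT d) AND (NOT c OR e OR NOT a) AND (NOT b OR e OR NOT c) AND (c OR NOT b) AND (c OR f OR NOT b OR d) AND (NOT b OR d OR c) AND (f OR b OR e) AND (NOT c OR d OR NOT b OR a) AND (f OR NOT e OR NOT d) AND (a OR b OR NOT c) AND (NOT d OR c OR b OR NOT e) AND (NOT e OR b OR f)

There are 2^6 = 64 truth assignments over (a, b, c, d, e, f).
Split on e. With e = true, the clauses containing e are satisfied and NOT e drops from the rest; 1 of the 2^5 = 32 assignments to the other variables satisfy what remains.
With e = false, by the same count on the reduced clause set, 0 assignments work.
Total: 1 + 0 = 1.

1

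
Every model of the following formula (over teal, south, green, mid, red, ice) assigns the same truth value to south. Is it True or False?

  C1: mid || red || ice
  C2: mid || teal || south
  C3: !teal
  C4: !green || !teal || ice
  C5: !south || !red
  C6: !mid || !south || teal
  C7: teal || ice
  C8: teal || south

True

Suppose south = false.
From the singleton clause (!teal), teal = false.
Now (teal) is unsatisfied and unit — conflict.
So every satisfying assignment has south = True.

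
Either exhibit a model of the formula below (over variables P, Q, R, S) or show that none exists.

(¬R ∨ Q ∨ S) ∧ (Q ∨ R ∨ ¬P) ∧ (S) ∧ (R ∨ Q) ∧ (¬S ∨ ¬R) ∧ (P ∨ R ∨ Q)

P ↦ True, Q ↦ True, R ↦ False, S ↦ True

(S) alone gives S = True.
(¬R) alone gives R = False.
(Q) alone gives Q = True.
Every clause is now satisfied; P is unconstrained.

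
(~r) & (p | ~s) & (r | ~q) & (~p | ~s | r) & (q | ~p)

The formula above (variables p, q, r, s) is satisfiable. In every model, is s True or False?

False

Suppose s = 1.
Unit clause (~r) forces r = 0.
Unit clause (p) forces p = 1.
But (~p) is also a unit clause — contradiction.
So every satisfying assignment has s = False.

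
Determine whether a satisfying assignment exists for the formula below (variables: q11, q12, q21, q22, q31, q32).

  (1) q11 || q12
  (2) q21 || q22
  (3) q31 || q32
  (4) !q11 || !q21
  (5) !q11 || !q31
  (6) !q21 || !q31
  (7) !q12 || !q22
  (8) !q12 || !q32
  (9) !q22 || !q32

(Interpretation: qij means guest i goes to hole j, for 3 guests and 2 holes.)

Suppose q11 = true.
From the singleton clause (!q21), q21 = false.
From the singleton clause (q22), q22 = true.
From the singleton clause (!q31), q31 = false.
From the singleton clause (q32), q32 = true.
Now (!q32) is unsatisfied and unit — conflict.
Undo q11 and try q11 = false.
From the singleton clause (q12), q12 = true.
From the singleton clause (!q22), q22 = false.
From the singleton clause (q21), q21 = true.
From the singleton clause (!q31), q31 = false.
From the singleton clause (q32), q32 = true.
Now (!q32) is unsatisfied and unit — conflict.
Neither q11 = true nor q11 = false works.
No assignment satisfies every clause.

No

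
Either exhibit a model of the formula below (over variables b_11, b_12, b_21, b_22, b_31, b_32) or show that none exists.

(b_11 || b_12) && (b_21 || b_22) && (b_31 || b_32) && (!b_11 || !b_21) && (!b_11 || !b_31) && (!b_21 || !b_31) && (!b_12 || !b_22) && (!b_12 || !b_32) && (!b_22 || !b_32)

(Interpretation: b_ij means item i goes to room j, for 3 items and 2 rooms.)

Suppose b_11 = true.
The clause (!b_21) is unit, so b_21 = false.
The clause (b_22) is unit, so b_22 = true.
The clause (!b_31) is unit, so b_31 = false.
The clause (b_32) is unit, so b_32 = true.
Now (!b_32) is unsatisfied and unit — conflict.
So b_11 must be the other value — set b_11 = false.
The clause (b_12) is unit, so b_12 = true.
The clause (!b_22) is unit, so b_22 = false.
The clause (b_21) is unit, so b_21 = true.
The clause (!b_31) is unit, so b_31 = false.
The clause (b_32) is unit, so b_32 = true.
Now (!b_32) is unsatisfied and unit — conflict.
Neither b_11 = true nor b_11 = false works.

UNSATISFIABLE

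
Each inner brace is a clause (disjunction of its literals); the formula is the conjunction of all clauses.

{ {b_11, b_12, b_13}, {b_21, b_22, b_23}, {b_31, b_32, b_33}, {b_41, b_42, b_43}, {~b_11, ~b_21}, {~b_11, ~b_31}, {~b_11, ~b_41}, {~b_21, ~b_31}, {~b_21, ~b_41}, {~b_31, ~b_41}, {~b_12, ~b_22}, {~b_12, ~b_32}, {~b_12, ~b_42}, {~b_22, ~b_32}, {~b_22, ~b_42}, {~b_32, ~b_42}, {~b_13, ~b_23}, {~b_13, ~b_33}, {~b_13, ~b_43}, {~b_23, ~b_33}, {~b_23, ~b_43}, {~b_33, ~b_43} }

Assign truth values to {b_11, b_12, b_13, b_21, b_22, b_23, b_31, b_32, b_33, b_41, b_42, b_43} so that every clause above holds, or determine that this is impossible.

UNSATISFIABLE

Case b_11 = 0:
Case b_12 = 1:
Unit clause (~b_22) forces b_22 = 0.
Unit clause (~b_32) forces b_32 = 0.
Unit clause (~b_42) forces b_42 = 0.
Case b_21 = 1:
Unit clause (~b_31) forces b_31 = 0.
Unit clause (b_33) forces b_33 = 1.
Unit clause (~b_41) forces b_41 = 0.
Unit clause (b_43) forces b_43 = 1.
But (~b_43) is also a unit clause — contradiction.
That branch fails; take b_21 = 0 instead.
Unit clause (b_23) forces b_23 = 1.
Unit clause (~b_13) forces b_13 = 0.
Unit clause (~b_33) forces b_33 = 0.
Unit clause (b_31) forces b_31 = 1.
Unit clause (~b_41) forces b_41 = 0.
Unit clause (b_43) forces b_43 = 1.
But (~b_43) is also a unit clause — contradiction.
Neither b_21 = 1 nor b_21 = 0 works.
That branch fails; take b_12 = 0 instead.
Unit clause (b_13) forces b_13 = 1.
Unit clause (~b_23) forces b_23 = 0.
Unit clause (~b_33) forces b_33 = 0.
Unit clause (~b_43) forces b_43 = 0.
Case b_21 = 1:
Unit clause (~b_31) forces b_31 = 0.
Unit clause (b_32) forces b_32 = 1.
Unit clause (~b_41) forces b_41 = 0.
Unit clause (b_42) forces b_42 = 1.
But (~b_42) is also a unit clause — contradiction.
That branch fails; take b_21 = 0 instead.
Unit clause (b_22) forces b_22 = 1.
Unit clause (~b_32) forces b_32 = 0.
Unit clause (b_31) forces b_31 = 1.
Unit clause (~b_41) forces b_41 = 0.
Unit clause (b_42) forces b_42 = 1.
But (~b_42) is also a unit clause — contradiction.
Neither b_21 = 1 nor b_21 = 0 works.
Neither b_12 = 1 nor b_12 = 0 works.
That branch fails; take b_11 = 1 instead.
Unit clause (~b_21) forces b_21 = 0.
Unit clause (~b_31) forces b_31 = 0.
Unit clause (~b_41) forces b_41 = 0.
Case b_22 = 1:
Unit clause (~b_12) forces b_12 = 0.
Unit clause (~b_32) forces b_32 = 0.
Unit clause (b_33) forces b_33 = 1.
Unit clause (~b_42) forces b_42 = 0.
Unit clause (b_43) forces b_43 = 1.
But (~b_43) is also a unit clause — contradiction.
That branch fails; take b_22 = 0 instead.
Unit clause (b_23) forces b_23 = 1.
Unit clause (~b_13) forces b_13 = 0.
Unit clause (~b_33) forces b_33 = 0.
Unit clause (b_32) forces b_32 = 1.
Unit clause (~b_12) forces b_12 = 0.
Unit clause (~b_42) forces b_42 = 0.
Unit clause (b_43) forces b_43 = 1.
But (~b_43) is also a unit clause — contradiction.
Neither b_22 = 1 nor b_22 = 0 works.
Neither b_11 = 1 nor b_11 = 0 works.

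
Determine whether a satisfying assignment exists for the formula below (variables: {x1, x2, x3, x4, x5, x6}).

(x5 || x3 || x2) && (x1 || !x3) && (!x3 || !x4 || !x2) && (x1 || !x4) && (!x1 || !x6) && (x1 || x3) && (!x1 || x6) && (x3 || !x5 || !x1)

Unsatisfiable

Case x1 = true:
From the singleton clause (!x6), x6 = false.
That conflicts with the unit clause (x6).
So x1 must be the other value — set x1 = false.
From the singleton clause (!x3), x3 = false.
That conflicts with the unit clause (x3).
Either choice for x1 ends in contradiction.
No assignment satisfies every clause.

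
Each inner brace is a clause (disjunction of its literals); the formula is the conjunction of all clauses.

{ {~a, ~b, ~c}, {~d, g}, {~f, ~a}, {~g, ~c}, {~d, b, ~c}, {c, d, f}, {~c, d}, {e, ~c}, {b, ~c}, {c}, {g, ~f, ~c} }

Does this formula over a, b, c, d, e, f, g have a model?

The clause (c) is unit, so c = 1.
The clause (~g) is unit, so g = 0.
The clause (~d) is unit, so d = 0.
But (d) is also a unit clause — contradiction.
No assignment satisfies every clause.

No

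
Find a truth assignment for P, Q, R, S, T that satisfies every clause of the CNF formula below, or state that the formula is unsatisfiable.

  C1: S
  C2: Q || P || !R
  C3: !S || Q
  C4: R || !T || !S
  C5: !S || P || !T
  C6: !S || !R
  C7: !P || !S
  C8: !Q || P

The clause (S) is unit, so S = true.
The clause (Q) is unit, so Q = true.
The clause (!R) is unit, so R = false.
The clause (!T) is unit, so T = false.
The clause (!P) is unit, so P = false.
That conflicts with the unit clause (P).

UNSATISFIABLE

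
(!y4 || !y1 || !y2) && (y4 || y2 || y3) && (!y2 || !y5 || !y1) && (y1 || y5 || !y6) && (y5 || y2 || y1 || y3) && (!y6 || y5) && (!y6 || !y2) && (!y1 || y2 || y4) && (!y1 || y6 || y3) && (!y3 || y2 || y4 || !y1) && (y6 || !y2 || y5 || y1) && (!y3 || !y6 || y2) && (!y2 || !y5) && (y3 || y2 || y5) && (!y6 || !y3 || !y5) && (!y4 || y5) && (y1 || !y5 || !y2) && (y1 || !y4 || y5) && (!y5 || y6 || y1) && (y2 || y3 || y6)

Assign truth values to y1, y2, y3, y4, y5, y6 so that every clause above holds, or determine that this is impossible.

Try y6 = false.
Try y1 = true.
(y3) alone gives y3 = true.
Try y4 = false.
(y2) alone gives y2 = true.
(!y5) alone gives y5 = false.
All clauses are satisfied.

y1=true; y2=true; y3=true; y4=false; y5=false; y6=false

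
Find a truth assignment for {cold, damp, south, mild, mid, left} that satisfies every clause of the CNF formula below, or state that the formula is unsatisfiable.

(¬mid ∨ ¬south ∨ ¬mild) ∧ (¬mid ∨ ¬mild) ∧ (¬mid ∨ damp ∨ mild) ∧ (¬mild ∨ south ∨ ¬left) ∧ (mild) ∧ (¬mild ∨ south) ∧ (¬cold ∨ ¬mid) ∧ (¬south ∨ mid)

UNSATISFIABLE

The clause (mild) is unit, so mild = True.
The clause (¬mid) is unit, so mid = False.
The clause (south) is unit, so south = True.
That conflicts with the unit clause (¬south).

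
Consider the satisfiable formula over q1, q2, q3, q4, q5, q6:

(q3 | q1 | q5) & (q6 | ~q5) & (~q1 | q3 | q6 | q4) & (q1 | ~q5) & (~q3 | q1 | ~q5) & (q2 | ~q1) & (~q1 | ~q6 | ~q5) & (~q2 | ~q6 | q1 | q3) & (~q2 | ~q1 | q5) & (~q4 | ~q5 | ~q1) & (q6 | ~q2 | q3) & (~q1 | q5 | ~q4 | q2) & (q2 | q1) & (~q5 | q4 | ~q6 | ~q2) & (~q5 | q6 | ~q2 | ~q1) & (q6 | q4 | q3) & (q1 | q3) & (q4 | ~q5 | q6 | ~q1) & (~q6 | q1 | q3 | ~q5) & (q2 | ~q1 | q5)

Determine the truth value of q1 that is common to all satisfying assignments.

Suppose q1 = 1.
From the singleton clause (q2), q2 = 1.
From the singleton clause (q5), q5 = 1.
From the singleton clause (q6), q6 = 1.
That conflicts with the unit clause (~q6).
So every satisfying assignment has q1 = False.

False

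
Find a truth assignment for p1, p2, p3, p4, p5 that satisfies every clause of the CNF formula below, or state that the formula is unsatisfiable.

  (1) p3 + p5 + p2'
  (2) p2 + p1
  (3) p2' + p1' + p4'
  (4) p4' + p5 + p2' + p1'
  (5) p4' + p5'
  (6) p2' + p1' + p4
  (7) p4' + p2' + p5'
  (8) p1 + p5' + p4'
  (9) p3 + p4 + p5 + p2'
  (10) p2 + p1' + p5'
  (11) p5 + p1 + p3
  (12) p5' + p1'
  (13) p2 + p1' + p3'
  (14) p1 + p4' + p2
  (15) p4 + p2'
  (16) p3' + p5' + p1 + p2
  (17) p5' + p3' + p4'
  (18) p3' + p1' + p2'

Suppose p2 = 1.
(p4) alone gives p4 = 1.
(p1') alone gives p1 = 0.
(p5') alone gives p5 = 0.
(p3) alone gives p3 = 1.
All clauses are satisfied.

p1 ↦ 0; p2 ↦ 1; p3 ↦ 1; p4 ↦ 1; p5 ↦ 0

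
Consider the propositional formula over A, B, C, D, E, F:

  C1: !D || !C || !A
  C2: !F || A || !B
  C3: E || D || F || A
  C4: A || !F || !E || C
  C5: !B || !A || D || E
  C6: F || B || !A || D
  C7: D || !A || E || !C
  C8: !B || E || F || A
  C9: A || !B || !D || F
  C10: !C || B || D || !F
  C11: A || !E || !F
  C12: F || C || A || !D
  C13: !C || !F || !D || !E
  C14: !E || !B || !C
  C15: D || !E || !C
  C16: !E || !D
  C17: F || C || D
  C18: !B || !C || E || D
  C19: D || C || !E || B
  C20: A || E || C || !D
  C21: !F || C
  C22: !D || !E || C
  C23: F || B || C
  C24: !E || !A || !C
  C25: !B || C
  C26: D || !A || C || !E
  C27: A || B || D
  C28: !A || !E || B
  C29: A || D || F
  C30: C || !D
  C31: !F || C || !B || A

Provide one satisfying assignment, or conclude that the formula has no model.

Branch on E: set E = false.
Branch on F: set F = false.
Branch on D: set D = true.
From the singleton clause (C), C = true.
From the singleton clause (!A), A = false.
From the singleton clause (!B), B = false.
All clauses are satisfied.

A ↦ false, B ↦ false, C ↦ true, D ↦ true, E ↦ false, F ↦ false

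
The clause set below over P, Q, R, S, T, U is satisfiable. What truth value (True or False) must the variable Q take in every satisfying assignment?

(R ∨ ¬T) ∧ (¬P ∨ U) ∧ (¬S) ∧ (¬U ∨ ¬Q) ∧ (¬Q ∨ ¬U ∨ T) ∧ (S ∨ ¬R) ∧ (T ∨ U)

Suppose Q = True.
The clause (¬S) is unit, so S = False.
The clause (¬U) is unit, so U = False.
The clause (¬P) is unit, so P = False.
The clause (¬R) is unit, so R = False.
The clause (¬T) is unit, so T = False.
But (T) is also a unit clause — contradiction.
So every satisfying assignment has Q = False.

False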